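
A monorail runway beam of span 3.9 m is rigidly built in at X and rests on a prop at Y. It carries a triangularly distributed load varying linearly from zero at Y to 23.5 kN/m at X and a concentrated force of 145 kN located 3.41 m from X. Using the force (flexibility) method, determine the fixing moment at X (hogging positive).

Choose R_Y as the redundant. The primary structure is the cantilever fixed at X.
Free-end deflection of the primary structure under the applied loading (downward +):
  triangular load, peak 23.5 at the fixed end: w₀L⁴/(30EI) = 181.2/EI
  point load 145 at a = 3.41: Pa²(3L − a)/(6EI) = 2330/EI
  δ_0 = 2511/EI
Flexibility coefficient — unit upward force at Y: δ_{YY} = L³/(3EI) = 19.77/EI.
The prop prevents deflection at Y: R_Y = δ_0/δ_{YY} = 2511/19.77 = 127 kN.
Moment equilibrium about X: M_X = Σ(load moments about X) − R_Y·L = 554 − 127×3.9 = 58.79 kN·m.

M_X = 58.79 kN·m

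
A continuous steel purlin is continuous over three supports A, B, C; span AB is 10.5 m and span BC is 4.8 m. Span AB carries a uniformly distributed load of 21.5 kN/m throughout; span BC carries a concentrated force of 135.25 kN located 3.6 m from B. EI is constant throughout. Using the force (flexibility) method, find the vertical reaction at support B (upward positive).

Take M_B as the redundant. Released structure: two simple spans AB and BC with a hinge at B.
Rotations at B on the released spans (each span's end-slope, ×1/EI):
  span AB: UDL 21.5: wL³/(24EI) = 1037/EI
  span BC: point load 135.25 at a = 3.6: Pab(L + b)/(6LEI) = 121.7/EI
  relative rotation θ_0 = (1037 + 121.7)/EI = 1159/EI
A unit hogging moment at B produces rotation L₁/(3EI) + L₂/(3EI) = 5.1/EI.
Compatibility: M_B·(L₁+L₂)/(3EI) = θ_0, giving M_B = 227.2 kN·m (hogging).
Span AB, ΣM about A with M_B applied at B: R_B^{AB}·10.5 = 1185 + 227.2, so R_B^{AB} = 134.5 kN and R_A = 225.8 − 134.5 = 91.24 kN.
Span BC, ΣM about C: R_B^{BC}·4.8 = 162.3 + 227.2, so R_B^{BC} = 81.15 kN and R_C = 135.2 − 81.15 = 54.1 kN.
R_B = 134.5 + 81.15 = 215.7 kN.

R_B = 215.7 kN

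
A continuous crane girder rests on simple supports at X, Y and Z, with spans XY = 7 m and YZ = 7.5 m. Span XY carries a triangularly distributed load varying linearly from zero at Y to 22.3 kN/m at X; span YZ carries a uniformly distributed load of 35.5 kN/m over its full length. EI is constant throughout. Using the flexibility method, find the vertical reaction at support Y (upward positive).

R_Y = 203.3 kN

Insert a hinge at Y; M_Y is the redundant, and each span becomes simply supported.
Discontinuity in slope at Y on the released structure — sum the simple-span end rotations:
  span XY: triangular load, peak 22.3: 7w₀L³/(360EI) = 148.7/EI
  span YZ: UDL 35.5: wL³/(24EI) = 624/EI
  relative rotation θ_0 = (148.7 + 624)/EI = 772.8/EI
A unit hogging moment at Y produces rotation L₁/(3EI) + L₂/(3EI) = 4.833/EI.
Compatibility: M_Y·(L₁+L₂)/(3EI) = θ_0, giving M_Y = 159.9 kN·m (hogging).
Span XY, ΣM about X with M_Y applied at Y: R_Y^{XY}·7 = 182.1 + 159.9, so R_Y^{XY} = 48.86 kN and R_X = 78.05 − 48.86 = 29.19 kN.
Span YZ, ΣM about Z: R_Y^{YZ}·7.5 = 998.4 + 159.9, so R_Y^{YZ} = 154.4 kN and R_Z = 266.2 − 154.4 = 111.8 kN.
R_Y = 48.86 + 154.4 = 203.3 kN.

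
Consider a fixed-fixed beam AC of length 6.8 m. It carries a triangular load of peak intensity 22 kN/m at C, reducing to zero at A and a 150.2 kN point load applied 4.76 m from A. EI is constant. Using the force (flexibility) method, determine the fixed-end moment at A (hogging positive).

M_A = 98.26 kN·m

Take the two fixed-end moments M_A, M_C as redundants; the released structure is the simple span AC.
On the primary (simply-supported) span, the end slopes from the loading are:
  at A: triangular load, peak 22: 7w₀L³/(360EI) = 134.5/EI
  at C: triangular load, peak 22: w₀L³/(45EI) = 153.7/EI
  at A: point load 150.2 at a = 4.76: Pab(L + b)/(6LEI) = 316/EI
  at C: point load 150.2 at a = 4.76: Pab(L + a)/(6LEI) = 413.2/EI
  θ_A0 = 450.5/EI,  θ_C0 = 567/EI
Flexibility coefficients: a unit moment at one end gives L/(3EI) there and L/(6EI) at the far end, so f₁₁ = f₂₂ = 2.267/EI and f₁₂ = f₂₁ = 1.133/EI.
Compatibility — zero rotation at each built-in end:
  2.267 M_A + 1.133 M_C = 450.5
  1.133 M_A + 2.267 M_C = 567
Solving the pair gives M_A = 98.26 kN·m and M_C = 201 kN·m (hogging).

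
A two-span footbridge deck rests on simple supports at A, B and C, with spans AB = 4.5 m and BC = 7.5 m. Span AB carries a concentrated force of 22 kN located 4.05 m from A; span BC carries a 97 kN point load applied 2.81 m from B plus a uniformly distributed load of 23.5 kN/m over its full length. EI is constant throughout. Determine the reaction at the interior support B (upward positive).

R_B = 237.2 kN

Insert a hinge at B; M_B is the redundant, and each span becomes simply supported.
Discontinuity in slope at B on the released structure — sum the simple-span end rotations:
  span AB: point load 22 at a = 4.05: Pab(L + a)/(6LEI) = 12.7/EI
  span BC: point load 97 at a = 2.81: Pab(L + b)/(6LEI) = 346.3/EI
  span BC: UDL 23.5: wL³/(24EI) = 413.1/EI
  relative rotation θ_0 = (12.7 + 759.4)/EI = 772.1/EI
A unit hogging moment at B produces rotation L₁/(3EI) + L₂/(3EI) = 4/EI.
Slope continuity at B: θ_0 = M_B·4/EI, so M_B = 772.1/4 = 193 kN·m (hogging).
Span AB, ΣM about A with M_B applied at B: R_B^{AB}·4.5 = 89.1 + 193, so R_B^{AB} = 62.69 kN and R_A = 22 − 62.69 = -40.69 kN.
Span BC, ΣM about C: R_B^{BC}·7.5 = 1116 + 193, so R_B^{BC} = 174.5 kN and R_C = 273.2 − 174.5 = 98.73 kN.
R_B = 62.69 + 174.5 = 237.2 kN.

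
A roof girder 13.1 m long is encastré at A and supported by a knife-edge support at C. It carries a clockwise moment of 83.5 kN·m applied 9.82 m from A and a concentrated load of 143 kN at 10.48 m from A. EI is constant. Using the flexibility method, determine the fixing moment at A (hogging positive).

Release the roller at C. Primary structure: cantilever fixed at A.
Primary-structure tip deflection at C by superposition:
  clockwise couple 83.5 at a = 9.82: M₀a(2L − a)/(2EI) = 6716/EI
  point load 143 at a = 10.48: Pa²(3L − a)/(6EI) = 75440/EI
  δ_0 = 82155/EI
Tip deflection under a unit load at C: L³/(3EI) = 749.4/EI.
The prop prevents deflection at C: R_C = δ_0/δ_{CC} = 82155/749.4 = 109.6 kN.
Moment equilibrium about A: M_A = Σ(load moments about A) − R_C·L = 1582 − 109.6×13.1 = 145.9 kN·m.

M_A = 145.9 kN·m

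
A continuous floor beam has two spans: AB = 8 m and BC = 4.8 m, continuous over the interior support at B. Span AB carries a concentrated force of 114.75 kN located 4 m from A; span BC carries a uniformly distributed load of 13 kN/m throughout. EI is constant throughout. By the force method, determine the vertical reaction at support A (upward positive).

R_A = 42.17 kN

Insert a hinge at B; M_B is the redundant, and each span becomes simply supported.
Discontinuity in slope at B on the released structure — sum the simple-span end rotations:
  span AB: point load 114.75 at a = 4: Pab(L + a)/(6LEI) = 459/EI
  span BC: UDL 13: wL³/(24EI) = 59.9/EI
  relative rotation θ_0 = (459 + 59.9)/EI = 518.9/EI
A unit hogging moment at B produces rotation L₁/(3EI) + L₂/(3EI) = 4.267/EI.
Compatibility: M_B·(L₁+L₂)/(3EI) = θ_0, giving M_B = 121.6 kN·m (hogging).
Span AB, ΣM about A with M_B applied at B: R_B^{AB}·8 = 459 + 121.6, so R_B^{AB} = 72.58 kN and R_A = 114.8 − 72.58 = 42.17 kN.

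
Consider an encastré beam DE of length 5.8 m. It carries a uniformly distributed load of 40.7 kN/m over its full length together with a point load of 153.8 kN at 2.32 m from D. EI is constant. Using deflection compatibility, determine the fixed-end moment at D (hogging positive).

M_D = 242.5 kN·m

Release both end moments; the primary structure is a simply-supported span DE with redundants M_D and M_E.
On the primary (simply-supported) span, the end slopes from the loading are:
  at D: UDL 40.7: wL³/(24EI) = 330.9/EI
  at E: UDL 40.7: wL³/(24EI) = 330.9/EI
  at D: point load 153.8 at a = 2.32: Pab(L + b)/(6LEI) = 331.1/EI
  at E: point load 153.8 at a = 2.32: Pab(L + a)/(6LEI) = 289.7/EI
  θ_D0 = 662/EI,  θ_E0 = 620.6/EI
Flexibility coefficients: a unit moment at one end gives L/(3EI) there and L/(6EI) at the far end, so f₁₁ = f₂₂ = 1.933/EI and f₁₂ = f₂₁ = 0.9667/EI.
Compatibility — zero rotation at each built-in end:
  1.933 M_D + 0.9667 M_E = 662
  0.9667 M_D + 1.933 M_E = 620.6
Solving the pair gives M_D = 242.5 kN·m and M_E = 199.7 kN·m (hogging).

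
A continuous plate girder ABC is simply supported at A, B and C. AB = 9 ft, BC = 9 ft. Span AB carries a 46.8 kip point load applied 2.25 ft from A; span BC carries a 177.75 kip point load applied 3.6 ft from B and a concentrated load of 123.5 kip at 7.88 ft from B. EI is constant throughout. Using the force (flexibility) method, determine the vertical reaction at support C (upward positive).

R_C = 155.6 kip

Take M_B as the redundant. Released structure: two simple spans AB and BC with a hinge at B.
End slopes at the hinge B, treating each span as simply supported:
  span AB: point load 46.8 at a = 2.25: Pab(L + a)/(6LEI) = 148.1/EI
  span BC: point load 177.75 at a = 3.6: Pab(L + b)/(6LEI) = 921.5/EI
  span BC: point load 123.5 at a = 7.88: Pab(L + b)/(6LEI) = 204.3/EI
  relative rotation θ_0 = (148.1 + 1126)/EI = 1274/EI
A unit hogging moment at B produces rotation L₁/(3EI) + L₂/(3EI) = 6/EI.
Compatibility: M_B·(L₁+L₂)/(3EI) = θ_0, giving M_B = 212.3 kip·ft (hogging).
Span BC, ΣM about C: R_B^{BC}·9 = 1098 + 212.3, so R_B^{BC} = 145.6 kip and R_C = 301.2 − 145.6 = 155.6 kip.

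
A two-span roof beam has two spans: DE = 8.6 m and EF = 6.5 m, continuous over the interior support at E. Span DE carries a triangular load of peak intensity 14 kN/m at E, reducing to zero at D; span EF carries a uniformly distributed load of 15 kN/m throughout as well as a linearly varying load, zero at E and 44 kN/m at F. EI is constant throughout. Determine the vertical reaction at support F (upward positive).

R_F = 125.6 kN

Release continuity at E by inserting a hinge; the redundant is the internal moment M_E. The primary structure is two simply-supported spans DE and EF.
End slopes at the hinge E, treating each span as simply supported:
  span DE: triangular load, peak 14: w₀L³/(45EI) = 197.9/EI
  span EF: UDL 15: wL³/(24EI) = 171.6/EI
  span EF: triangular load, peak 44: 7w₀L³/(360EI) = 235/EI
  relative rotation θ_0 = (197.9 + 406.6)/EI = 604.5/EI
A unit hogging moment at E produces rotation L₁/(3EI) + L₂/(3EI) = 5.033/EI.
Compatibility: M_E·(L₁+L₂)/(3EI) = θ_0, giving M_E = 120.1 kN·m (hogging).
Span EF, ΣM about F: R_E^{EF}·6.5 = 626.7 + 120.1, so R_E^{EF} = 114.9 kN and R_F = 240.5 − 114.9 = 125.6 kN.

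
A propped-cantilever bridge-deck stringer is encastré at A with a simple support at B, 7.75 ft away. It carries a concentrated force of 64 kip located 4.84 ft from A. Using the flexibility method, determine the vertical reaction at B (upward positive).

Release the roller at B. Primary structure: cantilever fixed at A.
Downward deflection at the released point B due to the loads:
  point load 64 at a = 4.84: Pa²(3L − a)/(6EI) = 4600/EI
Flexibility coefficient — unit upward force at B: δ_{BB} = L³/(3EI) = 155.2/EI.
Compatibility at B: δ_0 − R_B·δ_{BB} = 0, so R_B = 4600/155.2 = 29.65 kip.

R_B = 29.65 kip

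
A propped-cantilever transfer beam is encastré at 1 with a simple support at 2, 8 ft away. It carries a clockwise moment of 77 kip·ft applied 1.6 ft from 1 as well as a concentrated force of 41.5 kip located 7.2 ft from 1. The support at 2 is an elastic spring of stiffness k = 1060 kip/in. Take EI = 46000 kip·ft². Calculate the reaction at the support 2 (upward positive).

Choose R_2 as the redundant. The primary structure is the cantilever fixed at 1.
Free-end deflection of the primary structure under the applied loading (downward +):
  clockwise couple 77 at a = 1.6: M₀a(2L − a)/(2EI) = 887/EI
  point load 41.5 at a = 7.2: Pa²(3L − a)/(6EI) = 6024/EI
  δ_0 = 6911/EI
Tip deflection under a unit load at 2: L³/(3EI) = 170.7/EI.
With EI = 46000 kip·ft²: δ_0 = 0.15024 ft and δ_{22} = 0.00371 ft/kip.
Compatibility — the spring shortens by R_2/k under the reaction it provides: δ_0 − R_2·δ_{22} = R_2/k. With 1/k = 1/(1060×12) ft/kip = 0.000079 ft/kip, R_2 = δ_0 / (δ_{22} + 1/k) = 0.15024 / (0.00371 + 0.000079) = 39.65 kip.

R_2 = 39.65 kip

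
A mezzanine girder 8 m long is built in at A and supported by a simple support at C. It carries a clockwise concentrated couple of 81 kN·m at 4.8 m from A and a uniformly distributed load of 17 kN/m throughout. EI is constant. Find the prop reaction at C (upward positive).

Take the reaction at C as the redundant and release it; the primary structure is a cantilever fixed at A.
Downward deflection at the released point C due to the loads:
  clockwise couple 81 at a = 4.8: M₀a(2L − a)/(2EI) = 2177/EI
  UDL 17: wL⁴/(8EI) = 8704/EI
  δ_0 = 10881/EI
Flexibility coefficient — unit upward force at C: δ_{CC} = L³/(3EI) = 170.7/EI.
Compatibility at C: δ_0 − R_C·δ_{CC} = 0, so R_C = 10881/170.7 = 63.76 kN.

R_C = 63.76 kN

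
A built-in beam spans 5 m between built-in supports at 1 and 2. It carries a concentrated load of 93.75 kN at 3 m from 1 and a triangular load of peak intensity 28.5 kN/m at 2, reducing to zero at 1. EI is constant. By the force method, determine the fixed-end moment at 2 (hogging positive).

M_2 = 103.1 kN·m

Take the two fixed-end moments M_1, M_2 as redundants; the released structure is the simple span 12.
Simple-span end rotations at 1 and 2 under the given loads:
  at 1: point load 93.75 at a = 3: Pab(L + b)/(6LEI) = 131.2/EI
  at 2: point load 93.75 at a = 3: Pab(L + a)/(6LEI) = 150/EI
  at 1: triangular load, peak 28.5: 7w₀L³/(360EI) = 69.27/EI
  at 2: triangular load, peak 28.5: w₀L³/(45EI) = 79.17/EI
  θ_10 = 200.5/EI,  θ_20 = 229.2/EI
Flexibility coefficients: a unit moment at one end gives L/(3EI) there and L/(6EI) at the far end, so f₁₁ = f₂₂ = 1.667/EI and f₁₂ = f₂₁ = 0.8333/EI.
Compatibility — zero rotation at each built-in end:
  1.667 M_1 + 0.8333 M_2 = 200.5
  0.8333 M_1 + 1.667 M_2 = 229.2
Solving the pair gives M_1 = 68.75 kN·m and M_2 = 103.1 kN·m (hogging).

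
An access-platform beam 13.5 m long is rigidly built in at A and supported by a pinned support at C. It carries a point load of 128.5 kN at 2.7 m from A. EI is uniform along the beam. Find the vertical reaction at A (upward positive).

R_A = 121.3 kN

Release the roller at C. Primary structure: cantilever fixed at A.
Downward deflection at the released point C due to the loads:
  point load 128.5 at a = 2.7: Pa²(3L − a)/(6EI) = 5902/EI
Flexibility coefficient — unit upward force at C: δ_{CC} = L³/(3EI) = 820.1/EI.
The prop prevents deflection at C: R_C = δ_0/δ_{CC} = 5902/820.1 = 7.196 kN.
Vertical equilibrium: R_A = ΣP − R_C = 128.5 − 7.196 = 121.3 kN.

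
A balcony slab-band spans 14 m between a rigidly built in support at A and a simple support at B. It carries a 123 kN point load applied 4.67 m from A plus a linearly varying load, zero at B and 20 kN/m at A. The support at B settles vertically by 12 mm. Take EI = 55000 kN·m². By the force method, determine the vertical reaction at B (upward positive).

Choose R_B as the redundant. The primary structure is the cantilever fixed at A.
Deflection at B on the released cantilever, summing each load's contribution:
  point load 123 at a = 4.67: Pa²(3L − a)/(6EI) = 16690/EI
  triangular load, peak 20 at the fixed end: w₀L⁴/(30EI) = 25611/EI
  δ_0 = 42300/EI
Tip deflection under a unit load at B: L³/(3EI) = 914.7/EI.
With EI = 55000 kN·m²: δ_0 = 0.7691 m and δ_{BB} = 0.01663 m/kN.
Compatibility — the beam at B must follow the support down by 0.012 m: δ_0 − R_B·δ_{BB} = 0.012, so R_B = (0.7691 − 0.012)/0.01663 = 45.53 kN.

R_B = 45.53 kN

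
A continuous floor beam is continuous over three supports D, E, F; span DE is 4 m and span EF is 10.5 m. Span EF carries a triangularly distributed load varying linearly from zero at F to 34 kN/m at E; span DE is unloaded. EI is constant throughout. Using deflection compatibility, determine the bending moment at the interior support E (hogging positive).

M_E = 181 kN·m

Insert a hinge at E; M_E is the redundant, and each span becomes simply supported.
Rotations at E on the released spans (each span's end-slope, ×1/EI):
  span EF: triangular load, peak 34: w₀L³/(45EI) = 874.6/EI
  relative rotation θ_0 = (0 + 874.6)/EI = 874.6/EI
A unit hogging moment at E produces rotation L₁/(3EI) + L₂/(3EI) = 4.833/EI.
Slope continuity at E: θ_0 = M_E·4.833/EI, so M_E = 874.6/4.833 = 181 kN·m (hogging).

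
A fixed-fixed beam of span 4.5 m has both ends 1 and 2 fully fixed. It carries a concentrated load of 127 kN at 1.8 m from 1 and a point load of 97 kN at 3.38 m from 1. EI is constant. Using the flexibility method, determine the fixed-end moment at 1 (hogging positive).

Take the two fixed-end moments M_1, M_2 as redundants; the released structure is the simple span 12.
End rotations of the released simple span under the applied load (×1/EI):
  at 1: point load 127 at a = 1.8: Pab(L + b)/(6LEI) = 164.6/EI
  at 2: point load 127 at a = 1.8: Pab(L + a)/(6LEI) = 144/EI
  at 1: point load 97 at a = 3.38: Pab(L + b)/(6LEI) = 76.43/EI
  at 2: point load 97 at a = 3.38: Pab(L + a)/(6LEI) = 107.2/EI
  θ_10 = 241/EI,  θ_20 = 251.2/EI
Flexibility coefficients: a unit moment at one end gives L/(3EI) there and L/(6EI) at the far end, so f₁₁ = f₂₂ = 1.5/EI and f₁₂ = f₂₁ = 0.75/EI.
Compatibility — zero rotation at each built-in end:
  1.5 M_1 + 0.75 M_2 = 241
  0.75 M_1 + 1.5 M_2 = 251.2
Solving the pair gives M_1 = 102.6 kN·m and M_2 = 116.2 kN·m (hogging).

M_1 = 102.6 kN·m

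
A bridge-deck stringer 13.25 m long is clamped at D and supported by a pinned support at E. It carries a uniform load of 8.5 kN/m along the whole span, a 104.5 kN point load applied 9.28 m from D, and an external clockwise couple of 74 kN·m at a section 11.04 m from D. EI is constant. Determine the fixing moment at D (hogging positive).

Take the reaction at E as the redundant and release it; the primary structure is a cantilever fixed at D.
Downward deflection at the released point E due to the loads:
  UDL 8.5: wL⁴/(8EI) = 32749/EI
  point load 104.5 at a = 9.28: Pa²(3L − a)/(6EI) = 45702/EI
  clockwise couple 74 at a = 11.04: M₀a(2L − a)/(2EI) = 6315/EI
  δ_0 = 84765/EI
Tip deflection under a unit load at E: L³/(3EI) = 775.4/EI.
Compatibility at E: δ_0 − R_E·δ_{EE} = 0, so R_E = 84765/775.4 = 109.3 kN.
Moment equilibrium about D: M_D = Σ(load moments about D) − R_E·L = 1790 − 109.3×13.25 = 341.4 kN·m.

M_D = 341.4 kN·m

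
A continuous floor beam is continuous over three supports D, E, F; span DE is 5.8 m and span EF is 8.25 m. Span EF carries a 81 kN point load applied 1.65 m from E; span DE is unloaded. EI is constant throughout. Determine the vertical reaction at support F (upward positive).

Take M_E as the redundant. Released structure: two simple spans DE and EF with a hinge at E.
End slopes at the hinge E, treating each span as simply supported:
  span EF: point load 81 at a = 1.65: Pab(L + b)/(6LEI) = 264.6/EI
  relative rotation θ_0 = (0 + 264.6)/EI = 264.6/EI
A unit hogging moment at E produces rotation L₁/(3EI) + L₂/(3EI) = 4.683/EI.
Slope continuity at E: θ_0 = M_E·4.683/EI, so M_E = 264.6/4.683 = 56.5 kN·m (hogging).
Span EF, ΣM about F: R_E^{EF}·8.25 = 534.6 + 56.5, so R_E^{EF} = 71.65 kN and R_F = 81 − 71.65 = 9.351 kN.

R_F = 9.351 kN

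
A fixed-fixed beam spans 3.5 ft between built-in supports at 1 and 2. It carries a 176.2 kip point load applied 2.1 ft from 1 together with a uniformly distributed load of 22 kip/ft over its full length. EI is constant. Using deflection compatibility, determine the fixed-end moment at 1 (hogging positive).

Release both end moments; the primary structure is a simply-supported span 12 with redundants M_1 and M_2.
On the primary (simply-supported) span, the end slopes from the loading are:
  at 1: point load 176.2 at a = 2.1: Pab(L + b)/(6LEI) = 120.9/EI
  at 2: point load 176.2 at a = 2.1: Pab(L + a)/(6LEI) = 138.1/EI
  at 1: UDL 22: wL³/(24EI) = 39.3/EI
  at 2: UDL 22: wL³/(24EI) = 39.3/EI
  θ_10 = 160.2/EI,  θ_20 = 177.4/EI
Flexibility coefficients: a unit moment at one end gives L/(3EI) there and L/(6EI) at the far end, so f₁₁ = f₂₂ = 1.167/EI and f₁₂ = f₂₁ = 0.5833/EI.
Compatibility — zero rotation at each built-in end:
  1.167 M_1 + 0.5833 M_2 = 160.2
  0.5833 M_1 + 1.167 M_2 = 177.4
Solving the pair gives M_1 = 81.66 kip·ft and M_2 = 111.3 kip·ft (hogging).

M_1 = 81.66 kip·ft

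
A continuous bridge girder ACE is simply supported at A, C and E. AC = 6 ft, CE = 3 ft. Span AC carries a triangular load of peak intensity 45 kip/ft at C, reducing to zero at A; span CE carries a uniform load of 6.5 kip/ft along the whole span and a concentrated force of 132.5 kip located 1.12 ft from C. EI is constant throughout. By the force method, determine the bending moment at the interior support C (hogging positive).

M_C = 99.65 kip·ft

Insert a hinge at C; M_C is the redundant, and each span becomes simply supported.
Discontinuity in slope at C on the released structure — sum the simple-span end rotations:
  span AC: triangular load, peak 45: w₀L³/(45EI) = 216/EI
  span CE: UDL 6.5: wL³/(24EI) = 7.312/EI
  span CE: point load 132.5 at a = 1.12: Pab(L + b)/(6LEI) = 75.64/EI
  relative rotation θ_0 = (216 + 82.95)/EI = 299/EI
A unit hogging moment at C produces rotation L₁/(3EI) + L₂/(3EI) = 3/EI.
Slope continuity at C: θ_0 = M_C·3/EI, so M_C = 299/3 = 99.65 kip·ft (hogging).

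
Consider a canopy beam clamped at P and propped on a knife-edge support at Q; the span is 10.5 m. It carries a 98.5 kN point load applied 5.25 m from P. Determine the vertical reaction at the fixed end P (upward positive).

R_P = 67.72 kN

Choose R_Q as the redundant. The primary structure is the cantilever fixed at P.
Primary-structure tip deflection at Q by superposition:
  point load 98.5 at a = 5.25: Pa²(3L − a)/(6EI) = 11878/EI
Flexibility coefficient — unit upward force at Q: δ_{QQ} = L³/(3EI) = 385.9/EI.
Compatibility at Q: δ_0 − R_Q·δ_{QQ} = 0, so R_Q = 11878/385.9 = 30.78 kN.
Vertical equilibrium: R_P = ΣP − R_Q = 98.5 − 30.78 = 67.72 kN.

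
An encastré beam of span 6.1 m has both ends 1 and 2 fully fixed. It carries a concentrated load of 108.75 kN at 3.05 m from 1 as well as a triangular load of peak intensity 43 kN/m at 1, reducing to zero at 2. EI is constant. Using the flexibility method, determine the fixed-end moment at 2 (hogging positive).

M_2 = 136.3 kN·m

Release both end moments; the primary structure is a simply-supported span 12 with redundants M_1 and M_2.
End rotations of the released simple span under the applied load (×1/EI):
  at 1: point load 108.75 at a = 3.05: Pab(L + b)/(6LEI) = 252.9/EI
  at 2: point load 108.75 at a = 3.05: Pab(L + a)/(6LEI) = 252.9/EI
  at 1: triangular load, peak 43: w₀L³/(45EI) = 216.9/EI
  at 2: triangular load, peak 43: 7w₀L³/(360EI) = 189.8/EI
  θ_10 = 469.8/EI,  θ_20 = 442.7/EI
Flexibility coefficients: a unit moment at one end gives L/(3EI) there and L/(6EI) at the far end, so f₁₁ = f₂₂ = 2.033/EI and f₁₂ = f₂₁ = 1.017/EI.
Compatibility — zero rotation at each built-in end:
  2.033 M_1 + 1.017 M_2 = 469.8
  1.017 M_1 + 2.033 M_2 = 442.7
Solving the pair gives M_1 = 162.9 kN·m and M_2 = 136.3 kN·m (hogging).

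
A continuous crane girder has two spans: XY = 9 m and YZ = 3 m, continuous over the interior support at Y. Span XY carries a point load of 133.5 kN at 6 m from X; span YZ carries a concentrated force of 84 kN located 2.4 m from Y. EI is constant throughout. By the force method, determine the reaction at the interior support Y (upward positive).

R_Y = 182.7 kN

Take M_Y as the redundant. Released structure: two simple spans XY and YZ with a hinge at Y.
End slopes at the hinge Y, treating each span as simply supported:
  span XY: point load 133.5 at a = 6: Pab(L + a)/(6LEI) = 667.5/EI
  span YZ: point load 84 at a = 2.4: Pab(L + b)/(6LEI) = 24.19/EI
  relative rotation θ_0 = (667.5 + 24.19)/EI = 691.7/EI
A unit hogging moment at Y produces rotation L₁/(3EI) + L₂/(3EI) = 4/EI.
Compatibility: M_Y·(L₁+L₂)/(3EI) = θ_0, giving M_Y = 172.9 kN·m (hogging).
Span XY, ΣM about X with M_Y applied at Y: R_Y^{XY}·9 = 801 + 172.9, so R_Y^{XY} = 108.2 kN and R_X = 133.5 − 108.2 = 25.29 kN.
Span YZ, ΣM about Z: R_Y^{YZ}·3 = 50.4 + 172.9, so R_Y^{YZ} = 74.44 kN and R_Z = 84 − 74.44 = 9.559 kN.
R_Y = 108.2 + 74.44 = 182.7 kN.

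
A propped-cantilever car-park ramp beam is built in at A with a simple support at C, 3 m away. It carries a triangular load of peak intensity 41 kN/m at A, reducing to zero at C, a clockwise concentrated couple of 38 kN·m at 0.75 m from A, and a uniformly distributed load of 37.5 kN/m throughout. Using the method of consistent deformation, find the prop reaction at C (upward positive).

Choose R_C as the redundant. The primary structure is the cantilever fixed at A.
Deflection at C on the released cantilever, summing each load's contribution:
  triangular load, peak 41 at the fixed end: w₀L⁴/(30EI) = 110.7/EI
  clockwise couple 38 at a = 0.75: M₀a(2L − a)/(2EI) = 74.81/EI
  UDL 37.5: wL⁴/(8EI) = 379.7/EI
  δ_0 = 565.2/EI
Flexibility coefficient — unit upward force at C: δ_{CC} = L³/(3EI) = 9/EI.
The prop prevents deflection at C: R_C = δ_0/δ_{CC} = 565.2/9 = 62.8 kN.

R_C = 62.8 kN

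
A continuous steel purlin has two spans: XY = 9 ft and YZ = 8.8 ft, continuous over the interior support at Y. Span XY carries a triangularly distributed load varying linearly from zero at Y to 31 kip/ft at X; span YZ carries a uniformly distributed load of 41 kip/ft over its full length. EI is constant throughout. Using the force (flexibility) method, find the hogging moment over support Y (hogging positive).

M_Y = 270.3 kip·ft

Insert a hinge at Y; M_Y is the redundant, and each span becomes simply supported.
Discontinuity in slope at Y on the released structure — sum the simple-span end rotations:
  span XY: triangular load, peak 31: 7w₀L³/(360EI) = 439.4/EI
  span YZ: UDL 41: wL³/(24EI) = 1164/EI
  relative rotation θ_0 = (439.4 + 1164)/EI = 1604/EI
A unit hogging moment at Y produces rotation L₁/(3EI) + L₂/(3EI) = 5.933/EI.
Compatibility: M_Y·(L₁+L₂)/(3EI) = θ_0, giving M_Y = 270.3 kip·ft (hogging).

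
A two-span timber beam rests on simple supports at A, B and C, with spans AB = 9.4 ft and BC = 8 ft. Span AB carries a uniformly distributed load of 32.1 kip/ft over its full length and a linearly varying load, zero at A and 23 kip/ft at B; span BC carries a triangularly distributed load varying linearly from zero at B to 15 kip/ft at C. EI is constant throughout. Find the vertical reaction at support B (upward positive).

Release continuity at B by inserting a hinge; the redundant is the internal moment M_B. The primary structure is two simply-supported spans AB and BC.
End slopes at the hinge B, treating each span as simply supported:
  span AB: UDL 32.1: wL³/(24EI) = 1111/EI
  span AB: triangular load, peak 23: w₀L³/(45EI) = 424.5/EI
  span BC: triangular load, peak 15: 7w₀L³/(360EI) = 149.3/EI
  relative rotation θ_0 = (1535 + 149.3)/EI = 1685/EI
A unit hogging moment at B produces rotation L₁/(3EI) + L₂/(3EI) = 5.8/EI.
Compatibility: M_B·(L₁+L₂)/(3EI) = θ_0, giving M_B = 290.5 kip·ft (hogging).
Span AB, ΣM about A with M_B applied at B: R_B^{AB}·9.4 = 2096 + 290.5, so R_B^{AB} = 253.8 kip and R_A = 409.8 − 253.8 = 156 kip.
Span BC, ΣM about C: R_B^{BC}·8 = 160 + 290.5, so R_B^{BC} = 56.31 kip and R_C = 60 − 56.31 = 3.691 kip.
R_B = 253.8 + 56.31 = 310.1 kip.

R_B = 310.1 kip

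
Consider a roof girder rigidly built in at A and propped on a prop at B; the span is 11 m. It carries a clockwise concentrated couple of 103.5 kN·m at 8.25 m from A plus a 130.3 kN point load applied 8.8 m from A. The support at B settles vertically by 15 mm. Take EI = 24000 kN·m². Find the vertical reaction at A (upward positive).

R_A = 26.15 kN

Release the roller at B. Primary structure: cantilever fixed at A.
Primary-structure tip deflection at B by superposition:
  clockwise couple 103.5 at a = 8.25: M₀a(2L − a)/(2EI) = 5870/EI
  point load 130.3 at a = 8.8: Pa²(3L − a)/(6EI) = 40698/EI
  δ_0 = 46568/EI
Flexibility coefficient — unit upward force at B: δ_{BB} = L³/(3EI) = 443.7/EI.
With EI = 24000 kN·m²: δ_0 = 1.9404 m and δ_{BB} = 0.018486 m/kN.
Compatibility — the beam at B must follow the support down by 0.015 m: δ_0 − R_B·δ_{BB} = 0.015, so R_B = (1.9404 − 0.015)/0.018486 = 104.2 kN.
Vertical equilibrium: R_A = ΣP − R_B = 130.3 − 104.2 = 26.15 kN.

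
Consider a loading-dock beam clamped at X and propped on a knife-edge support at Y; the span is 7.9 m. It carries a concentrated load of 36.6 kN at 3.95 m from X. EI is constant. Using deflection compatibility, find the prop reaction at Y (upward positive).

R_Y = 11.44 kN

Choose R_Y as the redundant. The primary structure is the cantilever fixed at X.
Deflection at Y on the released cantilever, summing each load's contribution:
  point load 36.6 at a = 3.95: Pa²(3L − a)/(6EI) = 1880/EI
Tip deflection under a unit load at Y: L³/(3EI) = 164.3/EI.
The prop prevents deflection at Y: R_Y = δ_0/δ_{YY} = 1880/164.3 = 11.44 kN.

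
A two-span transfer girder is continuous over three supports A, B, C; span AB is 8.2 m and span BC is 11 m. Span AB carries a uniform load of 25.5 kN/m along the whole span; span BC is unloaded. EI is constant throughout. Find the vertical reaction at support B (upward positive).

R_B = 124 kN

Release continuity at B by inserting a hinge; the redundant is the internal moment M_B. The primary structure is two simply-supported spans AB and BC.
Discontinuity in slope at B on the released structure — sum the simple-span end rotations:
  span AB: UDL 25.5: wL³/(24EI) = 585.8/EI
  relative rotation θ_0 = (585.8 + 0)/EI = 585.8/EI
A unit hogging moment at B produces rotation L₁/(3EI) + L₂/(3EI) = 6.4/EI.
Compatibility: M_B·(L₁+L₂)/(3EI) = θ_0, giving M_B = 91.54 kN·m (hogging).
Span AB, ΣM about A with M_B applied at B: R_B^{AB}·8.2 = 857.3 + 91.54, so R_B^{AB} = 115.7 kN and R_A = 209.1 − 115.7 = 93.39 kN.
Span BC, ΣM about C: R_B^{BC}·11 = 0 + 91.54, so R_B^{BC} = 8.321 kN and R_C = 0 − 8.321 = -8.321 kN.
R_B = 115.7 + 8.321 = 124 kN.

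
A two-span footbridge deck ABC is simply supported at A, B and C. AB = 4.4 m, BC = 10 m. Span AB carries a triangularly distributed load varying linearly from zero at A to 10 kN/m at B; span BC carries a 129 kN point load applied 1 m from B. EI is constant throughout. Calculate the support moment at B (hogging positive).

M_B = 80.54 kN·m

Release continuity at B by inserting a hinge; the redundant is the internal moment M_B. The primary structure is two simply-supported spans AB and BC.
End slopes at the hinge B, treating each span as simply supported:
  span AB: triangular load, peak 10: w₀L³/(45EI) = 18.93/EI
  span BC: point load 129 at a = 1: Pab(L + b)/(6LEI) = 367.6/EI
  relative rotation θ_0 = (18.93 + 367.6)/EI = 386.6/EI
A unit hogging moment at B produces rotation L₁/(3EI) + L₂/(3EI) = 4.8/EI.
Slope continuity at B: θ_0 = M_B·4.8/EI, so M_B = 386.6/4.8 = 80.54 kN·m (hogging).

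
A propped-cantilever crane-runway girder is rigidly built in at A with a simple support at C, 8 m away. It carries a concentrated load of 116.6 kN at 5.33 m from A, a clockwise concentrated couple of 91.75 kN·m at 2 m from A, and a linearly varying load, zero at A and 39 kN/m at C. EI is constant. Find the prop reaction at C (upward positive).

Take the reaction at C as the redundant and release it; the primary structure is a cantilever fixed at A.
Free-end deflection of the primary structure under the applied loading (downward +):
  point load 116.6 at a = 5.33: Pa²(3L − a)/(6EI) = 10307/EI
  clockwise couple 91.75 at a = 2: M₀a(2L − a)/(2EI) = 1284/EI
  triangular load, peak 39 at the free end: 11w₀L⁴/(120EI) = 14643/EI
  δ_0 = 26235/EI
Tip deflection under a unit load at C: L³/(3EI) = 170.7/EI.
The prop prevents deflection at C: R_C = δ_0/δ_{CC} = 26235/170.7 = 153.7 kN.

R_C = 153.7 kN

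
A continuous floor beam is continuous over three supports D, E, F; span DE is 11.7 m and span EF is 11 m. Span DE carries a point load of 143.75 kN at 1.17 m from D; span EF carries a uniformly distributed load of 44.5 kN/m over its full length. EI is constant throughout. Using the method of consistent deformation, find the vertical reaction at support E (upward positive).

R_E = 324.2 kN

Take M_E as the redundant. Released structure: two simple spans DE and EF with a hinge at E.
End slopes at the hinge E, treating each span as simply supported:
  span DE: point load 143.75 at a = 1.17: Pab(L + a)/(6LEI) = 324.7/EI
  span EF: UDL 44.5: wL³/(24EI) = 2468/EI
  relative rotation θ_0 = (324.7 + 2468)/EI = 2793/EI
A unit hogging moment at E produces rotation L₁/(3EI) + L₂/(3EI) = 7.567/EI.
Slope continuity at E: θ_0 = M_E·7.567/EI, so M_E = 2793/7.567 = 369.1 kN·m (hogging).
Span DE, ΣM about D with M_E applied at E: R_E^{DE}·11.7 = 168.2 + 369.1, so R_E^{DE} = 45.92 kN and R_D = 143.8 − 45.92 = 97.83 kN.
Span EF, ΣM about F: R_E^{EF}·11 = 2692 + 369.1, so R_E^{EF} = 278.3 kN and R_F = 489.5 − 278.3 = 211.2 kN.
R_E = 45.92 + 278.3 = 324.2 kN.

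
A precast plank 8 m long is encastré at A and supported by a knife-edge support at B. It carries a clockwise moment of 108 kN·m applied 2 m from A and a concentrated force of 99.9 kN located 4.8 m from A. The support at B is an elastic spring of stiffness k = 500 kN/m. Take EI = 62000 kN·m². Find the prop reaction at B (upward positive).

R_B = 30.13 kN

Choose R_B as the redundant. The primary structure is the cantilever fixed at A.
Primary-structure tip deflection at B by superposition:
  clockwise couple 108 at a = 2: M₀a(2L − a)/(2EI) = 1512/EI
  point load 99.9 at a = 4.8: Pa²(3L − a)/(6EI) = 7365/EI
  δ_0 = 8877/EI
Tip deflection under a unit load at B: L³/(3EI) = 170.7/EI.
With EI = 62000 kN·m²: δ_0 = 0.14318 m and δ_{BB} = 0.002753 m/kN.
Compatibility — the spring shortens by R_B/k under the reaction it provides: δ_0 − R_B·δ_{BB} = R_B/k. With 1/k = 0.002 m/kN, R_B = δ_0 / (δ_{BB} + 1/k) = 0.14318 / (0.002753 + 0.002) = 30.13 kN.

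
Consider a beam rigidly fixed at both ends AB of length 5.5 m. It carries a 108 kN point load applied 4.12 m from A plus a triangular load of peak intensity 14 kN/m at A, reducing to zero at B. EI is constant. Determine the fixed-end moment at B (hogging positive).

M_B = 97.75 kN·m

Release both end moments; the primary structure is a simply-supported span AB with redundants M_A and M_B.
On the primary (simply-supported) span, the end slopes from the loading are:
  at A: point load 108 at a = 4.12: Pab(L + b)/(6LEI) = 128/EI
  at B: point load 108 at a = 4.12: Pab(L + a)/(6LEI) = 179/EI
  at A: triangular load, peak 14: w₀L³/(45EI) = 51.76/EI
  at B: triangular load, peak 14: 7w₀L³/(360EI) = 45.29/EI
  θ_A0 = 179.8/EI,  θ_B0 = 224.3/EI
Flexibility coefficients: a unit moment at one end gives L/(3EI) there and L/(6EI) at the far end, so f₁₁ = f₂₂ = 1.833/EI and f₁₂ = f₂₁ = 0.9167/EI.
Compatibility — zero rotation at each built-in end:
  1.833 M_A + 0.9167 M_B = 179.8
  0.9167 M_A + 1.833 M_B = 224.3
Solving the pair gives M_A = 49.19 kN·m and M_B = 97.75 kN·m (hogging).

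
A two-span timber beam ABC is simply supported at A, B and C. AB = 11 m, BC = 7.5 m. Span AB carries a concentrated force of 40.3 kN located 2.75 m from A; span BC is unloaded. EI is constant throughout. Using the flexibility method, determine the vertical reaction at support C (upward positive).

R_C = -4.118 kN

Take M_B as the redundant. Released structure: two simple spans AB and BC with a hinge at B.
Discontinuity in slope at B on the released structure — sum the simple-span end rotations:
  span AB: point load 40.3 at a = 2.75: Pab(L + a)/(6LEI) = 190.5/EI
  relative rotation θ_0 = (190.5 + 0)/EI = 190.5/EI
A unit hogging moment at B produces rotation L₁/(3EI) + L₂/(3EI) = 6.167/EI.
Slope continuity at B: θ_0 = M_B·6.167/EI, so M_B = 190.5/6.167 = 30.89 kN·m (hogging).
Span BC, ΣM about C: R_B^{BC}·7.5 = 0 + 30.89, so R_B^{BC} = 4.118 kN and R_C = 0 − 4.118 = -4.118 kN.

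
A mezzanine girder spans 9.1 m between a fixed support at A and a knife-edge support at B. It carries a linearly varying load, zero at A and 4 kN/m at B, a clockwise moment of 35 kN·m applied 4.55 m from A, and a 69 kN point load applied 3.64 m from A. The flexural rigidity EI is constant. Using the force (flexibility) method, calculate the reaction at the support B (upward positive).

R_B = 28.69 kN

Release the roller at B. Primary structure: cantilever fixed at A.
Deflection at B on the released cantilever, summing each load's contribution:
  triangular load, peak 4 at the free end: 11w₀L⁴/(120EI) = 2514/EI
  clockwise couple 35 at a = 4.55: M₀a(2L − a)/(2EI) = 1087/EI
  point load 69 at a = 3.64: Pa²(3L − a)/(6EI) = 3605/EI
  δ_0 = 7206/EI
Tip deflection under a unit load at B: L³/(3EI) = 251.2/EI.
Compatibility at B: δ_0 − R_B·δ_{BB} = 0, so R_B = 7206/251.2 = 28.69 kN.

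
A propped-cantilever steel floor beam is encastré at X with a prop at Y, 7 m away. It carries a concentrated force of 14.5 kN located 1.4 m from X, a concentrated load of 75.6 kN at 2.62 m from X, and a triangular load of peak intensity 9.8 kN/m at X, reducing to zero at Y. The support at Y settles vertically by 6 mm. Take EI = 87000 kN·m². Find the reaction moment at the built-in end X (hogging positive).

Release the roller at Y. Primary structure: cantilever fixed at X.
Free-end deflection of the primary structure under the applied loading (downward +):
  point load 14.5 at a = 1.4: Pa²(3L − a)/(6EI) = 92.84/EI
  point load 75.6 at a = 2.62: Pa²(3L − a)/(6EI) = 1590/EI
  triangular load, peak 9.8 at the fixed end: w₀L⁴/(30EI) = 784.3/EI
  δ_0 = 2467/EI
Tip deflection under a unit load at Y: L³/(3EI) = 114.3/EI.
With EI = 87000 kN·m²: δ_0 = 0.028355 m and δ_{YY} = 0.001314 m/kN.
Compatibility — the beam at Y must follow the support down by 0.006 m: δ_0 − R_Y·δ_{YY} = 0.006, so R_Y = (0.028355 − 0.006)/0.001314 = 17.01 kN.
Moment equilibrium about X: M_X = Σ(load moments about X) − R_Y·L = 298.4 − 17.01×7 = 179.3 kN·m.

M_X = 179.3 kN·m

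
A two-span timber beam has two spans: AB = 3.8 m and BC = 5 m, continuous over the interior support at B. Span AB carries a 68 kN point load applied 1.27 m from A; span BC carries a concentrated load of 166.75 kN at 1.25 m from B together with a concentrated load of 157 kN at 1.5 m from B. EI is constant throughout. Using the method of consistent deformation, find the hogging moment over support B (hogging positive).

Take M_B as the redundant. Released structure: two simple spans AB and BC with a hinge at B.
End slopes at the hinge B, treating each span as simply supported:
  span AB: point load 68 at a = 1.27: Pab(L + a)/(6LEI) = 48.59/EI
  span BC: point load 166.75 at a = 1.25: Pab(L + b)/(6LEI) = 228/EI
  span BC: point load 157 at a = 1.5: Pab(L + b)/(6LEI) = 233.5/EI
  relative rotation θ_0 = (48.59 + 461.5)/EI = 510.1/EI
A unit hogging moment at B produces rotation L₁/(3EI) + L₂/(3EI) = 2.933/EI.
Slope continuity at B: θ_0 = M_B·2.933/EI, so M_B = 510.1/2.933 = 173.9 kN·m (hogging).

M_B = 173.9 kN·m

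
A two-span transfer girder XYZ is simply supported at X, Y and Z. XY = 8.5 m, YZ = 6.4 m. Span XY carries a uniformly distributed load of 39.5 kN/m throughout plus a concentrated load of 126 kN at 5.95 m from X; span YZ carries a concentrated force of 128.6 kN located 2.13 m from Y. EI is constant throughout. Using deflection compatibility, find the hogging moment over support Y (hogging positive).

Insert a hinge at Y; M_Y is the redundant, and each span becomes simply supported.
End slopes at the hinge Y, treating each span as simply supported:
  span XY: UDL 39.5: wL³/(24EI) = 1011/EI
  span XY: point load 126 at a = 5.95: Pab(L + a)/(6LEI) = 541.7/EI
  span YZ: point load 128.6 at a = 2.13: Pab(L + b)/(6LEI) = 325/EI
  relative rotation θ_0 = (1552 + 325)/EI = 1877/EI
A unit hogging moment at Y produces rotation L₁/(3EI) + L₂/(3EI) = 4.967/EI.
Compatibility: M_Y·(L₁+L₂)/(3EI) = θ_0, giving M_Y = 378 kN·m (hogging).

M_Y = 378 kN·m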